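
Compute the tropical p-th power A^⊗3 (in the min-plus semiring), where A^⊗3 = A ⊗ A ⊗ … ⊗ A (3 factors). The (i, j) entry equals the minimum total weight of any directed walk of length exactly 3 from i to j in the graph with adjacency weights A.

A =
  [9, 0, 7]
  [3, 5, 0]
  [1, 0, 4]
A^⊗3 =
  [1, 0, 4]
  [3, 1, 0]
  [1, 0, 1]

Each entry (A^⊗3)_ij equals the minimum over all length-3 walks i = v_0 → v_1 → … → v_3 = j of Σ_t A[v_t][v_{t+1}]. For example, for (i, j) = (0, 2) we minimise over 9 possible intermediate vertex sequences; the minimum is 4, attained along the walk 0 → 1 → 2 → 2.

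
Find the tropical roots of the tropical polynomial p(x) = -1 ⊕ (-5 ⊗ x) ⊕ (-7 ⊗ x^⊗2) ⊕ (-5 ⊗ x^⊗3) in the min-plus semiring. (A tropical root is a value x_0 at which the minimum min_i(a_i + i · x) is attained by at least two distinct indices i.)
Roots: {-2, 2, 4}

Each tropical root is a break point of the lower envelope of the lines y = a_i + i · x (there are 4 lines, with slopes 0, 1, ..., 3). Only the lines that attain the minimum somewhere contribute to roots; other lines are dominated. Here the surviving (envelope) indices are i = 3, i = 2, i = 1, i = 0.
Intersections between consecutive envelope lines give the roots: for adjacent envelope indices i < j the intersection is x = (a_i − a_j) / (j − i). Reading off the sorted break points: {-2, 2, 4}.
Verification: at each break x_0, at least two indices attain the minimum of min_i(a_i + i · x_0).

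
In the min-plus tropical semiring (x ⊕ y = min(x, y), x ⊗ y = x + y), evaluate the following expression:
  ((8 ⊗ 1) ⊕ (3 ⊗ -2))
((8 ⊗ 1) ⊕ (3 ⊗ -2)) = 1

Expand innermost to outermost. Recall ⊕ takes the minimum of its arguments and ⊗ takes their sum. Working out the expression ((8 ⊗ 1) ⊕ (3 ⊗ -2)) gives 1.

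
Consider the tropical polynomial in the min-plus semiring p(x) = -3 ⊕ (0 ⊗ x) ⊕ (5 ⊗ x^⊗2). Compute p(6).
p(6) = -3

A tropical monomial a ⊗ x^⊗i evaluates to a + i · x. Evaluating each term at x = 6:
  Term 0 contributes -3 + 0 · 6 = -3
  Term 1 contributes 0 + 1 · 6 = 6
  Term 2 contributes 5 + 2 · 6 = 17
p(6) = ⊕ of these = min[-3, 6, 17] = -3.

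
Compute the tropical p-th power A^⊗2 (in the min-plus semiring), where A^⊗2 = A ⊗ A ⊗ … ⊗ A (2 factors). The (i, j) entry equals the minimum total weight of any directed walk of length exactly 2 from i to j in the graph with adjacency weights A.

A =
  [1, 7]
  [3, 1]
A^⊗2 =
  [2, 8]
  [4, 2]

Each entry (A^⊗2)_ij equals the minimum over all length-2 walks i = v_0 → v_1 → … → v_2 = j of Σ_t A[v_t][v_{t+1}]. For example, for (i, j) = (0, 1) we minimise over 2 possible intermediate vertex sequences; the minimum is 8, attained along the walk 0 → 0 → 1.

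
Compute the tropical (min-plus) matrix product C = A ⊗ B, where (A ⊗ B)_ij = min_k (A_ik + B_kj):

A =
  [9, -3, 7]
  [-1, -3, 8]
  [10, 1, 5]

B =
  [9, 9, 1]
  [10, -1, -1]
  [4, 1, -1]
A ⊗ B =
  [7, -4, -4]
  [7, -4, -4]
  [9, 0, 0]

Apply the min-plus product entry-by-entry:
  C[0][0] = min over k of (A[0][0] + B[0][0] = 9 + 9 = 18, A[0][1] + B[1][0] = -3 + 10 = 7, A[0][2] + B[2][0] = 7 + 4 = 11) = 7 (attained at k = 1)
  C[0][1] = min over k of (A[0][0] + B[0][1] = 9 + 9 = 18, A[0][1] + B[1][1] = -3 + -1 = -4, A[0][2] + B[2][1] = 7 + 1 = 8) = -4 (attained at k = 1)
  C[0][2] = min over k of (A[0][0] + B[0][2] = 9 + 1 = 10, A[0][1] + B[1][2] = -3 + -1 = -4, A[0][2] + B[2][2] = 7 + -1 = 6) = -4 (attained at k = 1)
  C[1][0] = min over k of (A[1][0] + B[0][0] = -1 + 9 = 8, A[1][1] + B[1][0] = -3 + 10 = 7, A[1][2] + B[2][0] = 8 + 4 = 12) = 7 (attained at k = 1)
  C[1][1] = min over k of (A[1][0] + B[0][1] = -1 + 9 = 8, A[1][1] + B[1][1] = -3 + -1 = -4, A[1][2] + B[2][1] = 8 + 1 = 9) = -4 (attained at k = 1)
  C[1][2] = min over k of (A[1][0] + B[0][2] = -1 + 1 = 0, A[1][1] + B[1][2] = -3 + -1 = -4, A[1][2] + B[2][2] = 8 + -1 = 7) = -4 (attained at k = 1)
  C[2][0] = min over k of (A[2][0] + B[0][0] = 10 + 9 = 19, A[2][1] + B[1][0] = 1 + 10 = 11, A[2][2] + B[2][0] = 5 + 4 = 9) = 9 (attained at k = 2)
  C[2][1] = min over k of (A[2][0] + B[0][1] = 10 + 9 = 19, A[2][1] + B[1][1] = 1 + -1 = 0, A[2][2] + B[2][1] = 5 + 1 = 6) = 0 (attained at k = 1)
  C[2][2] = min over k of (A[2][0] + B[0][2] = 10 + 1 = 11, A[2][1] + B[1][2] = 1 + -1 = 0, A[2][2] + B[2][2] = 5 + -1 = 4) = 0 (attained at k = 1)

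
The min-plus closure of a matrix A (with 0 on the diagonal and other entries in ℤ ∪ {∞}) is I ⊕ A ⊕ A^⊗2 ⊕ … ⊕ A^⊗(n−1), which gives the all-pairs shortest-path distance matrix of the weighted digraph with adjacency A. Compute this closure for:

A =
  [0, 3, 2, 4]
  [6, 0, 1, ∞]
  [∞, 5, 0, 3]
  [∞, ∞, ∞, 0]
Closure =
  [0, 3, 2, 4]
  [6, 0, 1, 4]
  [11, 5, 0, 3]
  [∞, ∞, ∞, 0]

This is the Floyd-Warshall all-pairs shortest-path computation. For each intermediate vertex k = 0, 1, …, 3, update dist[i][j] ← min(dist[i][j], dist[i][k] + dist[k][j]). The final matrix gives, for each (i, j), the minimum total weight of any directed path from i to j (possibly empty when i = j).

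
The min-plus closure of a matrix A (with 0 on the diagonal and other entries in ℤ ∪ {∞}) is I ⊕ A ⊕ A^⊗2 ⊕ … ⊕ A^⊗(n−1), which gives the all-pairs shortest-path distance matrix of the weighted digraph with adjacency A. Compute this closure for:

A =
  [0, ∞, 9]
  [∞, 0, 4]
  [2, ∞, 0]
Closure =
  [0, ∞, 9]
  [6, 0, 4]
  [2, ∞, 0]

This is the Floyd-Warshall all-pairs shortest-path computation. For each intermediate vertex k = 0, 1, …, 2, update dist[i][j] ← min(dist[i][j], dist[i][k] + dist[k][j]). The final matrix gives, for each (i, j), the minimum total weight of any directed path from i to j (possibly empty when i = j).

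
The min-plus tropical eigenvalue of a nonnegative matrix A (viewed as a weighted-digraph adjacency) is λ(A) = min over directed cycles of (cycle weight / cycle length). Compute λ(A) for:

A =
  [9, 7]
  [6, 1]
λ(A) = 1

Enumerate directed cycles and compute their means (weight / length). Sample:
  cycle 0 → 0: weight = 9, length = 1, mean = 9/1 ≈ 9.000
  cycle 1 → 1: weight = 1, length = 1, mean = 1/1 ≈ 1.000
  cycle 0 → 1 → 0: weight = 13, length = 2, mean = 13/2 ≈ 6.500
  cycle 1 → 0 → 1: weight = 13, length = 2, mean = 13/2 ≈ 6.500
Minimum mean = 1.000, attained e.g. along the cycle 1 → 1 with weight 1 and length 1. So λ(A) = 1/1 = 1.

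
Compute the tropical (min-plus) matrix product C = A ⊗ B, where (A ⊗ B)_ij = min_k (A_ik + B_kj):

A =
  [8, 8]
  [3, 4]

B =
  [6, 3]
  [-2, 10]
A ⊗ B =
  [6, 11]
  [2, 6]

Apply the min-plus product entry-by-entry:
  C[0][0] = min over k of (A[0][0] + B[0][0] = 8 + 6 = 14, A[0][1] + B[1][0] = 8 + -2 = 6) = 6 (attained at k = 1)
  C[0][1] = min over k of (A[0][0] + B[0][1] = 8 + 3 = 11, A[0][1] + B[1][1] = 8 + 10 = 18) = 11 (attained at k = 0)
  C[1][0] = min over k of (A[1][0] + B[0][0] = 3 + 6 = 9, A[1][1] + B[1][0] = 4 + -2 = 2) = 2 (attained at k = 1)
  C[1][1] = min over k of (A[1][0] + B[0][1] = 3 + 3 = 6, A[1][1] + B[1][1] = 4 + 10 = 14) = 6 (attained at k = 0)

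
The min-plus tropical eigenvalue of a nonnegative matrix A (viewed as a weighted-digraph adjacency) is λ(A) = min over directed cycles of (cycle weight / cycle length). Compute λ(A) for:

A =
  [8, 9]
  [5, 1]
λ(A) = 1

Enumerate directed cycles and compute their means (weight / length). Sample:
  cycle 0 → 0: weight = 8, length = 1, mean = 8/1 ≈ 8.000
  cycle 1 → 1: weight = 1, length = 1, mean = 1/1 ≈ 1.000
  cycle 0 → 1 → 0: weight = 14, length = 2, mean = 14/2 ≈ 7.000
  cycle 1 → 0 → 1: weight = 14, length = 2, mean = 14/2 ≈ 7.000
Minimum mean = 1.000, attained e.g. along the cycle 1 → 1 with weight 1 and length 1. So λ(A) = 1/1 = 1.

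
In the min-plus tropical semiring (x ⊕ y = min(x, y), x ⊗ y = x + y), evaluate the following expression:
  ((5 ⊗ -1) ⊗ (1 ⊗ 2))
((5 ⊗ -1) ⊗ (1 ⊗ 2)) = 7

Expand innermost to outermost. Recall ⊕ takes the minimum of its arguments and ⊗ takes their sum. Working out the expression ((5 ⊗ -1) ⊗ (1 ⊗ 2)) gives 7.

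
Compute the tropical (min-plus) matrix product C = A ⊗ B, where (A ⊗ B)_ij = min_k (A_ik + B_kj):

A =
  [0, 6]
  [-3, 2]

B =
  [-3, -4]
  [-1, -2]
A ⊗ B =
  [-3, -4]
  [-6, -7]

Apply the min-plus product entry-by-entry:
  C[0][0] = min over k of (A[0][0] + B[0][0] = 0 + -3 = -3, A[0][1] + B[1][0] = 6 + -1 = 5) = -3 (attained at k = 0)
  C[0][1] = min over k of (A[0][0] + B[0][1] = 0 + -4 = -4, A[0][1] + B[1][1] = 6 + -2 = 4) = -4 (attained at k = 0)
  C[1][0] = min over k of (A[1][0] + B[0][0] = -3 + -3 = -6, A[1][1] + B[1][0] = 2 + -1 = 1) = -6 (attained at k = 0)
  C[1][1] = min over k of (A[1][0] + B[0][1] = -3 + -4 = -7, A[1][1] + B[1][1] = 2 + -2 = 0) = -7 (attained at k = 0)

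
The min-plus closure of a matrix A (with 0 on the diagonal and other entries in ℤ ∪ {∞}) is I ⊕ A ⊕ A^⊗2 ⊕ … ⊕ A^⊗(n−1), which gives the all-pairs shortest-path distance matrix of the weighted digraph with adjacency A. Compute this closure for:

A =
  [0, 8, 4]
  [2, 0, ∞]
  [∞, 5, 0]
Closure =
  [0, 8, 4]
  [2, 0, 6]
  [7, 5, 0]

This is the Floyd-Warshall all-pairs shortest-path computation. For each intermediate vertex k = 0, 1, …, 2, update dist[i][j] ← min(dist[i][j], dist[i][k] + dist[k][j]). The final matrix gives, for each (i, j), the minimum total weight of any directed path from i to j (possibly empty when i = j).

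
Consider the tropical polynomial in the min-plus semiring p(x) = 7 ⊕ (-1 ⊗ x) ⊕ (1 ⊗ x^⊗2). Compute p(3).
p(3) = 2

A tropical monomial a ⊗ x^⊗i evaluates to a + i · x. Evaluating each term at x = 3:
  Term 0 contributes 7 + 0 · 3 = 7
  Term 1 contributes -1 + 1 · 3 = 2
  Term 2 contributes 1 + 2 · 3 = 7
p(3) = ⊕ of these = min[7, 2, 7] = 2.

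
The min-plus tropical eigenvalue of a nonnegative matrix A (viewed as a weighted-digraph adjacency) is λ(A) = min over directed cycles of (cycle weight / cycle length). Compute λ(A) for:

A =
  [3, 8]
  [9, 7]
λ(A) = 3

Enumerate directed cycles and compute their means (weight / length). Sample:
  cycle 0 → 0: weight = 3, length = 1, mean = 3/1 ≈ 3.000
  cycle 1 → 1: weight = 7, length = 1, mean = 7/1 ≈ 7.000
  cycle 0 → 1 → 0: weight = 17, length = 2, mean = 17/2 ≈ 8.500
  cycle 1 → 0 → 1: weight = 17, length = 2, mean = 17/2 ≈ 8.500
Minimum mean = 3.000, attained e.g. along the cycle 0 → 0 with weight 3 and length 1. So λ(A) = 3/1 = 3.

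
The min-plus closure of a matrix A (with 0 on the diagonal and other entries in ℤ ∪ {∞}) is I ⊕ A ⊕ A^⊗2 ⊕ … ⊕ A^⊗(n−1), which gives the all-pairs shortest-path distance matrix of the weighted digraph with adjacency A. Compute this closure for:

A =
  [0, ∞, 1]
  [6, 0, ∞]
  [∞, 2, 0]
Closure =
  [0, 3, 1]
  [6, 0, 7]
  [8, 2, 0]

This is the Floyd-Warshall all-pairs shortest-path computation. For each intermediate vertex k = 0, 1, …, 2, update dist[i][j] ← min(dist[i][j], dist[i][k] + dist[k][j]). The final matrix gives, for each (i, j), the minimum total weight of any directed path from i to j (possibly empty when i = j).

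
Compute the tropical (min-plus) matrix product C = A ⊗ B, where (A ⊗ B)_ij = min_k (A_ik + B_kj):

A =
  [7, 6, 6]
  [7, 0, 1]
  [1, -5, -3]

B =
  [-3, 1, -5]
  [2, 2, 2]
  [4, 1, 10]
A ⊗ B =
  [4, 7, 2]
  [2, 2, 2]
  [-3, -3, -4]

Apply the min-plus product entry-by-entry:
  C[0][0] = min over k of (A[0][0] + B[0][0] = 7 + -3 = 4, A[0][1] + B[1][0] = 6 + 2 = 8, A[0][2] + B[2][0] = 6 + 4 = 10) = 4 (attained at k = 0)
  C[0][1] = min over k of (A[0][0] + B[0][1] = 7 + 1 = 8, A[0][1] + B[1][1] = 6 + 2 = 8, A[0][2] + B[2][1] = 6 + 1 = 7) = 7 (attained at k = 2)
  C[0][2] = min over k of (A[0][0] + B[0][2] = 7 + -5 = 2, A[0][1] + B[1][2] = 6 + 2 = 8, A[0][2] + B[2][2] = 6 + 10 = 16) = 2 (attained at k = 0)
  C[1][0] = min over k of (A[1][0] + B[0][0] = 7 + -3 = 4, A[1][1] + B[1][0] = 0 + 2 = 2, A[1][2] + B[2][0] = 1 + 4 = 5) = 2 (attained at k = 1)
  C[1][1] = min over k of (A[1][0] + B[0][1] = 7 + 1 = 8, A[1][1] + B[1][1] = 0 + 2 = 2, A[1][2] + B[2][1] = 1 + 1 = 2) = 2 (attained at k = 1)
  C[1][2] = min over k of (A[1][0] + B[0][2] = 7 + -5 = 2, A[1][1] + B[1][2] = 0 + 2 = 2, A[1][2] + B[2][2] = 1 + 10 = 11) = 2 (attained at k = 0)
  C[2][0] = min over k of (A[2][0] + B[0][0] = 1 + -3 = -2, A[2][1] + B[1][0] = -5 + 2 = -3, A[2][2] + B[2][0] = -3 + 4 = 1) = -3 (attained at k = 1)
  C[2][1] = min over k of (A[2][0] + B[0][1] = 1 + 1 = 2, A[2][1] + B[1][1] = -5 + 2 = -3, A[2][2] + B[2][1] = -3 + 1 = -2) = -3 (attained at k = 1)
  C[2][2] = min over k of (A[2][0] + B[0][2] = 1 + -5 = -4, A[2][1] + B[1][2] = -5 + 2 = -3, A[2][2] + B[2][2] = -3 + 10 = 7) = -4 (attained at k = 0)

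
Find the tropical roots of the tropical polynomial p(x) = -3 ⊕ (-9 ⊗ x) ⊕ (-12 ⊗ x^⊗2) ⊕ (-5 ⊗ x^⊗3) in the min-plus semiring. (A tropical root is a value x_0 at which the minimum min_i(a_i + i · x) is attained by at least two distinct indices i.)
Roots: {-7, 3, 6}

Each tropical root is a break point of the lower envelope of the lines y = a_i + i · x (there are 4 lines, with slopes 0, 1, ..., 3). Only the lines that attain the minimum somewhere contribute to roots; other lines are dominated. Here the surviving (envelope) indices are i = 3, i = 2, i = 1, i = 0.
Intersections between consecutive envelope lines give the roots: for adjacent envelope indices i < j the intersection is x = (a_i − a_j) / (j − i). Reading off the sorted break points: {-7, 3, 6}.
Verification: at each break x_0, at least two indices attain the minimum of min_i(a_i + i · x_0).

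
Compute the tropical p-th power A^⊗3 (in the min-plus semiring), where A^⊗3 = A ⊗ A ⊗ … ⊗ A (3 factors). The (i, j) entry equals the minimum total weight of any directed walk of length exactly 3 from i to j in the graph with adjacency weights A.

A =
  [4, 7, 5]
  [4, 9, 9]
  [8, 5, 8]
A^⊗3 =
  [12, 14, 13]
  [12, 14, 13]
  [13, 16, 14]

Each entry (A^⊗3)_ij equals the minimum over all length-3 walks i = v_0 → v_1 → … → v_3 = j of Σ_t A[v_t][v_{t+1}]. For example, for (i, j) = (0, 2) we minimise over 9 possible intermediate vertex sequences; the minimum is 13, attained along the walk 0 → 0 → 0 → 2.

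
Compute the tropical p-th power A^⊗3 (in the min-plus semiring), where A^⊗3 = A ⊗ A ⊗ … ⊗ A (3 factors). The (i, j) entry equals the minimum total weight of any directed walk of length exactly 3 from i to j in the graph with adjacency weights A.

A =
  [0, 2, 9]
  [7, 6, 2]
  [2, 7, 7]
A^⊗3 =
  [0, 2, 4]
  [4, 6, 11]
  [2, 4, 6]

Each entry (A^⊗3)_ij equals the minimum over all length-3 walks i = v_0 → v_1 → … → v_3 = j of Σ_t A[v_t][v_{t+1}]. For example, for (i, j) = (0, 2) we minimise over 9 possible intermediate vertex sequences; the minimum is 4, attained along the walk 0 → 0 → 1 → 2.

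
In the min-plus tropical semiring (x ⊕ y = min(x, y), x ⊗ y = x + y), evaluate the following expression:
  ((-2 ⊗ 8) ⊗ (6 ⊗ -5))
((-2 ⊗ 8) ⊗ (6 ⊗ -5)) = 7

Expand innermost to outermost. Recall ⊕ takes the minimum of its arguments and ⊗ takes their sum. Working out the expression ((-2 ⊗ 8) ⊗ (6 ⊗ -5)) gives 7.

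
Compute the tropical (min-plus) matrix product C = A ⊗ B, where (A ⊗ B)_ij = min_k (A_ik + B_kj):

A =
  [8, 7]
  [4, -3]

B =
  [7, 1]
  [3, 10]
A ⊗ B =
  [10, 9]
  [0, 5]

Apply the min-plus product entry-by-entry:
  C[0][0] = min over k of (A[0][0] + B[0][0] = 8 + 7 = 15, A[0][1] + B[1][0] = 7 + 3 = 10) = 10 (attained at k = 1)
  C[0][1] = min over k of (A[0][0] + B[0][1] = 8 + 1 = 9, A[0][1] + B[1][1] = 7 + 10 = 17) = 9 (attained at k = 0)
  C[1][0] = min over k of (A[1][0] + B[0][0] = 4 + 7 = 11, A[1][1] + B[1][0] = -3 + 3 = 0) = 0 (attained at k = 1)
  C[1][1] = min over k of (A[1][0] + B[0][1] = 4 + 1 = 5, A[1][1] + B[1][1] = -3 + 10 = 7) = 5 (attained at k = 0)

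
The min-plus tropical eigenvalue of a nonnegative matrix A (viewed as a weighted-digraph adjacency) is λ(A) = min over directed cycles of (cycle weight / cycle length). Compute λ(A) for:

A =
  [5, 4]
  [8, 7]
λ(A) = 5

Enumerate directed cycles and compute their means (weight / length). Sample:
  cycle 0 → 0: weight = 5, length = 1, mean = 5/1 ≈ 5.000
  cycle 1 → 1: weight = 7, length = 1, mean = 7/1 ≈ 7.000
  cycle 0 → 1 → 0: weight = 12, length = 2, mean = 12/2 ≈ 6.000
  cycle 1 → 0 → 1: weight = 12, length = 2, mean = 12/2 ≈ 6.000
Minimum mean = 5.000, attained e.g. along the cycle 0 → 0 with weight 5 and length 1. So λ(A) = 5/1 = 5.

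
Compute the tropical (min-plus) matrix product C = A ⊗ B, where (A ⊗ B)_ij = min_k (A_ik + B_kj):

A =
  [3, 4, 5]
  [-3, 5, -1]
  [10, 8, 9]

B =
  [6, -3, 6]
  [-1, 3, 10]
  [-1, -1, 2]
A ⊗ B =
  [3, 0, 7]
  [-2, -6, 1]
  [7, 7, 11]

Apply the min-plus product entry-by-entry:
  C[0][0] = min over k of (A[0][0] + B[0][0] = 3 + 6 = 9, A[0][1] + B[1][0] = 4 + -1 = 3, A[0][2] + B[2][0] = 5 + -1 = 4) = 3 (attained at k = 1)
  C[0][1] = min over k of (A[0][0] + B[0][1] = 3 + -3 = 0, A[0][1] + B[1][1] = 4 + 3 = 7, A[0][2] + B[2][1] = 5 + -1 = 4) = 0 (attained at k = 0)
  C[0][2] = min over k of (A[0][0] + B[0][2] = 3 + 6 = 9, A[0][1] + B[1][2] = 4 + 10 = 14, A[0][2] + B[2][2] = 5 + 2 = 7) = 7 (attained at k = 2)
  C[1][0] = min over k of (A[1][0] + B[0][0] = -3 + 6 = 3, A[1][1] + B[1][0] = 5 + -1 = 4, A[1][2] + B[2][0] = -1 + -1 = -2) = -2 (attained at k = 2)
  C[1][1] = min over k of (A[1][0] + B[0][1] = -3 + -3 = -6, A[1][1] + B[1][1] = 5 + 3 = 8, A[1][2] + B[2][1] = -1 + -1 = -2) = -6 (attained at k = 0)
  C[1][2] = min over k of (A[1][0] + B[0][2] = -3 + 6 = 3, A[1][1] + B[1][2] = 5 + 10 = 15, A[1][2] + B[2][2] = -1 + 2 = 1) = 1 (attained at k = 2)
  C[2][0] = min over k of (A[2][0] + B[0][0] = 10 + 6 = 16, A[2][1] + B[1][0] = 8 + -1 = 7, A[2][2] + B[2][0] = 9 + -1 = 8) = 7 (attained at k = 1)
  C[2][1] = min over k of (A[2][0] + B[0][1] = 10 + -3 = 7, A[2][1] + B[1][1] = 8 + 3 = 11, A[2][2] + B[2][1] = 9 + -1 = 8) = 7 (attained at k = 0)
  C[2][2] = min over k of (A[2][0] + B[0][2] = 10 + 6 = 16, A[2][1] + B[1][2] = 8 + 10 = 18, A[2][2] + B[2][2] = 9 + 2 = 11) = 11 (attained at k = 2)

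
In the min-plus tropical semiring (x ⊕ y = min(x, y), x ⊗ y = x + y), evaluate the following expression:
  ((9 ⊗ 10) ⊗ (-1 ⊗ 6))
((9 ⊗ 10) ⊗ (-1 ⊗ 6)) = 24

Expand innermost to outermost. Recall ⊕ takes the minimum of its arguments and ⊗ takes their sum. Working out the expression ((9 ⊗ 10) ⊗ (-1 ⊗ 6)) gives 24.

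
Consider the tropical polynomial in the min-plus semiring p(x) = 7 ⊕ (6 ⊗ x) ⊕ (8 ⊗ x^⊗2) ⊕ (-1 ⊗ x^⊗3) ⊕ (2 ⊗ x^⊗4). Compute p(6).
p(6) = 7

A tropical monomial a ⊗ x^⊗i evaluates to a + i · x. Evaluating each term at x = 6:
  Term 0 contributes 7 + 0 · 6 = 7
  Term 1 contributes 6 + 1 · 6 = 12
  Term 2 contributes 8 + 2 · 6 = 20
  Term 3 contributes -1 + 3 · 6 = 17
  Term 4 contributes 2 + 4 · 6 = 26
p(6) = ⊕ of these = min[7, 12, 20, 17, 26] = 7.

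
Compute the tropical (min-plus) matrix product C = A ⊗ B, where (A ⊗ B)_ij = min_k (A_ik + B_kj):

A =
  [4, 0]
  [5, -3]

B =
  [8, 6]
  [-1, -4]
A ⊗ B =
  [-1, -4]
  [-4, -7]

Apply the min-plus product entry-by-entry:
  C[0][0] = min over k of (A[0][0] + B[0][0] = 4 + 8 = 12, A[0][1] + B[1][0] = 0 + -1 = -1) = -1 (attained at k = 1)
  C[0][1] = min over k of (A[0][0] + B[0][1] = 4 + 6 = 10, A[0][1] + B[1][1] = 0 + -4 = -4) = -4 (attained at k = 1)
  C[1][0] = min over k of (A[1][0] + B[0][0] = 5 + 8 = 13, A[1][1] + B[1][0] = -3 + -1 = -4) = -4 (attained at k = 1)
  C[1][1] = min over k of (A[1][0] + B[0][1] = 5 + 6 = 11, A[1][1] + B[1][1] = -3 + -4 = -7) = -7 (attained at k = 1)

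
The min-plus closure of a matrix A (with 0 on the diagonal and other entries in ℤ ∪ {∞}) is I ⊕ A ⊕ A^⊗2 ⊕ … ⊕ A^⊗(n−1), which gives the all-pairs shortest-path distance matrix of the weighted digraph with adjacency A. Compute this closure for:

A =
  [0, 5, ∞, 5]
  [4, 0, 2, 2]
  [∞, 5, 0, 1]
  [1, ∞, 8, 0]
Closure =
  [0, 5, 7, 5]
  [3, 0, 2, 2]
  [2, 5, 0, 1]
  [1, 6, 8, 0]

This is the Floyd-Warshall all-pairs shortest-path computation. For each intermediate vertex k = 0, 1, …, 3, update dist[i][j] ← min(dist[i][j], dist[i][k] + dist[k][j]). The final matrix gives, for each (i, j), the minimum total weight of any directed path from i to j (possibly empty when i = j).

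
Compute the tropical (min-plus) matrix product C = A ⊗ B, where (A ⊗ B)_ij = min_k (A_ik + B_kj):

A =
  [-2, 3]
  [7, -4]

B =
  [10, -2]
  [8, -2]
A ⊗ B =
  [8, -4]
  [4, -6]

Apply the min-plus product entry-by-entry:
  C[0][0] = min over k of (A[0][0] + B[0][0] = -2 + 10 = 8, A[0][1] + B[1][0] = 3 + 8 = 11) = 8 (attained at k = 0)
  C[0][1] = min over k of (A[0][0] + B[0][1] = -2 + -2 = -4, A[0][1] + B[1][1] = 3 + -2 = 1) = -4 (attained at k = 0)
  C[1][0] = min over k of (A[1][0] + B[0][0] = 7 + 10 = 17, A[1][1] + B[1][0] = -4 + 8 = 4) = 4 (attained at k = 1)
  C[1][1] = min over k of (A[1][0] + B[0][1] = 7 + -2 = 5, A[1][1] + B[1][1] = -4 + -2 = -6) = -6 (attained at k = 1)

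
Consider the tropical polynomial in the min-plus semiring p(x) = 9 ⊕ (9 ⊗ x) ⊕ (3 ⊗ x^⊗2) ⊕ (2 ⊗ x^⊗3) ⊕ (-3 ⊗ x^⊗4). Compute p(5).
p(5) = 9

A tropical monomial a ⊗ x^⊗i evaluates to a + i · x. Evaluating each term at x = 5:
  Term 0 contributes 9 + 0 · 5 = 9
  Term 1 contributes 9 + 1 · 5 = 14
  Term 2 contributes 3 + 2 · 5 = 13
  Term 3 contributes 2 + 3 · 5 = 17
  Term 4 contributes -3 + 4 · 5 = 17
p(5) = ⊕ of these = min[9, 14, 13, 17, 17] = 9.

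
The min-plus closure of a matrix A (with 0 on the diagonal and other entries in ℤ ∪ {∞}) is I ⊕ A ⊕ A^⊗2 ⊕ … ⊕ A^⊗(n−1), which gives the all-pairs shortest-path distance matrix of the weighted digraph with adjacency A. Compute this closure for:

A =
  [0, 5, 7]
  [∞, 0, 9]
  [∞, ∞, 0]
Closure =
  [0, 5, 7]
  [∞, 0, 9]
  [∞, ∞, 0]

This is the Floyd-Warshall all-pairs shortest-path computation. For each intermediate vertex k = 0, 1, …, 2, update dist[i][j] ← min(dist[i][j], dist[i][k] + dist[k][j]). The final matrix gives, for each (i, j), the minimum total weight of any directed path from i to j (possibly empty when i = j).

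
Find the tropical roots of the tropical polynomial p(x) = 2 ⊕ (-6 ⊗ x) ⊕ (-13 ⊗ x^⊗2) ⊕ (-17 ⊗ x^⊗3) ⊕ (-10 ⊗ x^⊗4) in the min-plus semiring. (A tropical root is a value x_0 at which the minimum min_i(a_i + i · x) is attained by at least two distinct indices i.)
Roots: {-7, 4, 7, 8}

Each tropical root is a break point of the lower envelope of the lines y = a_i + i · x (there are 5 lines, with slopes 0, 1, ..., 4). Only the lines that attain the minimum somewhere contribute to roots; other lines are dominated. Here the surviving (envelope) indices are i = 4, i = 3, i = 2, i = 1, i = 0.
Intersections between consecutive envelope lines give the roots: for adjacent envelope indices i < j the intersection is x = (a_i − a_j) / (j − i). Reading off the sorted break points: {-7, 4, 7, 8}.
Verification: at each break x_0, at least two indices attain the minimum of min_i(a_i + i · x_0).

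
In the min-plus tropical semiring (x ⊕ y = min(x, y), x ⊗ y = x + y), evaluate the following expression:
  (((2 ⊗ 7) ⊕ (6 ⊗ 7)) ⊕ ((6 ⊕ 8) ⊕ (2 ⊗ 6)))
(((2 ⊗ 7) ⊕ (6 ⊗ 7)) ⊕ ((6 ⊕ 8) ⊕ (2 ⊗ 6))) = 6

Expand innermost to outermost. Recall ⊕ takes the minimum of its arguments and ⊗ takes their sum. Working out the expression (((2 ⊗ 7) ⊕ (6 ⊗ 7)) ⊕ ((6 ⊕ 8) ⊕ (2 ⊗ 6))) gives 6.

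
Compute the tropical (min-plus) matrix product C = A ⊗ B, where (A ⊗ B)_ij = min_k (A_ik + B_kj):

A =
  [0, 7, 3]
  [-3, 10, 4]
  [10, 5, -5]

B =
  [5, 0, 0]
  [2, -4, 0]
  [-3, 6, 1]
A ⊗ B =
  [0, 0, 0]
  [1, -3, -3]
  [-8, 1, -4]

Apply the min-plus product entry-by-entry:
  C[0][0] = min over k of (A[0][0] + B[0][0] = 0 + 5 = 5, A[0][1] + B[1][0] = 7 + 2 = 9, A[0][2] + B[2][0] = 3 + -3 = 0) = 0 (attained at k = 2)
  C[0][1] = min over k of (A[0][0] + B[0][1] = 0 + 0 = 0, A[0][1] + B[1][1] = 7 + -4 = 3, A[0][2] + B[2][1] = 3 + 6 = 9) = 0 (attained at k = 0)
  C[0][2] = min over k of (A[0][0] + B[0][2] = 0 + 0 = 0, A[0][1] + B[1][2] = 7 + 0 = 7, A[0][2] + B[2][2] = 3 + 1 = 4) = 0 (attained at k = 0)
  C[1][0] = min over k of (A[1][0] + B[0][0] = -3 + 5 = 2, A[1][1] + B[1][0] = 10 + 2 = 12, A[1][2] + B[2][0] = 4 + -3 = 1) = 1 (attained at k = 2)
  C[1][1] = min over k of (A[1][0] + B[0][1] = -3 + 0 = -3, A[1][1] + B[1][1] = 10 + -4 = 6, A[1][2] + B[2][1] = 4 + 6 = 10) = -3 (attained at k = 0)
  C[1][2] = min over k of (A[1][0] + B[0][2] = -3 + 0 = -3, A[1][1] + B[1][2] = 10 + 0 = 10, A[1][2] + B[2][2] = 4 + 1 = 5) = -3 (attained at k = 0)
  C[2][0] = min over k of (A[2][0] + B[0][0] = 10 + 5 = 15, A[2][1] + B[1][0] = 5 + 2 = 7, A[2][2] + B[2][0] = -5 + -3 = -8) = -8 (attained at k = 2)
  C[2][1] = min over k of (A[2][0] + B[0][1] = 10 + 0 = 10, A[2][1] + B[1][1] = 5 + -4 = 1, A[2][2] + B[2][1] = -5 + 6 = 1) = 1 (attained at k = 1)
  C[2][2] = min over k of (A[2][0] + B[0][2] = 10 + 0 = 10, A[2][1] + B[1][2] = 5 + 0 = 5, A[2][2] + B[2][2] = -5 + 1 = -4) = -4 (attained at k = 2)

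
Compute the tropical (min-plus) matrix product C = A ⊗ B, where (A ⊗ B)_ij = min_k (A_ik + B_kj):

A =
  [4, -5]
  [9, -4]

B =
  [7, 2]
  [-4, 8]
A ⊗ B =
  [-9, 3]
  [-8, 4]

Apply the min-plus product entry-by-entry:
  C[0][0] = min over k of (A[0][0] + B[0][0] = 4 + 7 = 11, A[0][1] + B[1][0] = -5 + -4 = -9) = -9 (attained at k = 1)
  C[0][1] = min over k of (A[0][0] + B[0][1] = 4 + 2 = 6, A[0][1] + B[1][1] = -5 + 8 = 3) = 3 (attained at k = 1)
  C[1][0] = min over k of (A[1][0] + B[0][0] = 9 + 7 = 16, A[1][1] + B[1][0] = -4 + -4 = -8) = -8 (attained at k = 1)
  C[1][1] = min over k of (A[1][0] + B[0][1] = 9 + 2 = 11, A[1][1] + B[1][1] = -4 + 8 = 4) = 4 (attained at k = 1)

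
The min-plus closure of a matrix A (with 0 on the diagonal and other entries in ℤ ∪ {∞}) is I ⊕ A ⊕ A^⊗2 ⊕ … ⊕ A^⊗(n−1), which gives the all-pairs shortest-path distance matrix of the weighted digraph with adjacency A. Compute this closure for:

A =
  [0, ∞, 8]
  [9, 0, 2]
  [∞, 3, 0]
Closure =
  [0, 11, 8]
  [9, 0, 2]
  [12, 3, 0]

This is the Floyd-Warshall all-pairs shortest-path computation. For each intermediate vertex k = 0, 1, …, 2, update dist[i][j] ← min(dist[i][j], dist[i][k] + dist[k][j]). The final matrix gives, for each (i, j), the minimum total weight of any directed path from i to j (possibly empty when i = j).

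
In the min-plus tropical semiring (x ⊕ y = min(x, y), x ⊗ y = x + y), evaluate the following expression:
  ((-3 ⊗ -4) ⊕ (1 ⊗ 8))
((-3 ⊗ -4) ⊕ (1 ⊗ 8)) = -7

Expand innermost to outermost. Recall ⊕ takes the minimum of its arguments and ⊗ takes their sum. Working out the expression ((-3 ⊗ -4) ⊕ (1 ⊗ 8)) gives -7.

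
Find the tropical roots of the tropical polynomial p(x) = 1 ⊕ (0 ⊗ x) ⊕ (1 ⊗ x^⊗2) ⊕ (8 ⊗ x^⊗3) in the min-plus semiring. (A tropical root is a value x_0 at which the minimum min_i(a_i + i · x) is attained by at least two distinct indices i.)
Roots: {-7, -1, 1}

Each tropical root is a break point of the lower envelope of the lines y = a_i + i · x (there are 4 lines, with slopes 0, 1, ..., 3). Only the lines that attain the minimum somewhere contribute to roots; other lines are dominated. Here the surviving (envelope) indices are i = 3, i = 2, i = 1, i = 0.
Intersections between consecutive envelope lines give the roots: for adjacent envelope indices i < j the intersection is x = (a_i − a_j) / (j − i). Reading off the sorted break points: {-7, -1, 1}.
Verification: at each break x_0, at least two indices attain the minimum of min_i(a_i + i · x_0).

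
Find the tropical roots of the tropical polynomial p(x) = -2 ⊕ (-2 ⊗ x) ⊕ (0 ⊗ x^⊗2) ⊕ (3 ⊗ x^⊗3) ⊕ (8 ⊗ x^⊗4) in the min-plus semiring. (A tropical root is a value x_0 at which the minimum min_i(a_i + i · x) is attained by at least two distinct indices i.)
Roots: {-5, -3, -2, 0}

Each tropical root is a break point of the lower envelope of the lines y = a_i + i · x (there are 5 lines, with slopes 0, 1, ..., 4). Only the lines that attain the minimum somewhere contribute to roots; other lines are dominated. Here the surviving (envelope) indices are i = 4, i = 3, i = 2, i = 1, i = 0.
Intersections between consecutive envelope lines give the roots: for adjacent envelope indices i < j the intersection is x = (a_i − a_j) / (j − i). Reading off the sorted break points: {-5, -3, -2, 0}.
Verification: at each break x_0, at least two indices attain the minimum of min_i(a_i + i · x_0).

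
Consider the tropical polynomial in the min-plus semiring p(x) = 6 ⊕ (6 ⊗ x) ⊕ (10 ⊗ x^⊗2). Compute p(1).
p(1) = 6

A tropical monomial a ⊗ x^⊗i evaluates to a + i · x. Evaluating each term at x = 1:
  Term 0 contributes 6 + 0 · 1 = 6
  Term 1 contributes 6 + 1 · 1 = 7
  Term 2 contributes 10 + 2 · 1 = 12
p(1) = ⊕ of these = min[6, 7, 12] = 6.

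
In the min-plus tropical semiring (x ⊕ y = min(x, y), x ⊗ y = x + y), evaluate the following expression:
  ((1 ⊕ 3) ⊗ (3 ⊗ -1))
((1 ⊕ 3) ⊗ (3 ⊗ -1)) = 3

Expand innermost to outermost. Recall ⊕ takes the minimum of its arguments and ⊗ takes their sum. Working out the expression ((1 ⊕ 3) ⊗ (3 ⊗ -1)) gives 3.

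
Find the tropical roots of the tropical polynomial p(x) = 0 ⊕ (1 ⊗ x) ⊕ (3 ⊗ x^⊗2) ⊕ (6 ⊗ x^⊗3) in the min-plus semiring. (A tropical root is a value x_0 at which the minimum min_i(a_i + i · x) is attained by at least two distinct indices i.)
Roots: {-3, -2, -1}

Each tropical root is a break point of the lower envelope of the lines y = a_i + i · x (there are 4 lines, with slopes 0, 1, ..., 3). Only the lines that attain the minimum somewhere contribute to roots; other lines are dominated. Here the surviving (envelope) indices are i = 3, i = 2, i = 1, i = 0.
Intersections between consecutive envelope lines give the roots: for adjacent envelope indices i < j the intersection is x = (a_i − a_j) / (j − i). Reading off the sorted break points: {-3, -2, -1}.
Verification: at each break x_0, at least two indices attain the minimum of min_i(a_i + i · x_0).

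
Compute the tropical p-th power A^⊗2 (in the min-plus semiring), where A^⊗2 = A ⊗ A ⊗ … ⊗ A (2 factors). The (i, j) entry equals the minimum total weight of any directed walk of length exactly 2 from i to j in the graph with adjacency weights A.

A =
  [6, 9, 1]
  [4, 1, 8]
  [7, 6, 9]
A^⊗2 =
  [8, 7, 7]
  [5, 2, 5]
  [10, 7, 8]

Each entry (A^⊗2)_ij equals the minimum over all length-2 walks i = v_0 → v_1 → … → v_2 = j of Σ_t A[v_t][v_{t+1}]. For example, for (i, j) = (0, 2) we minimise over 3 possible intermediate vertex sequences; the minimum is 7, attained along the walk 0 → 0 → 2.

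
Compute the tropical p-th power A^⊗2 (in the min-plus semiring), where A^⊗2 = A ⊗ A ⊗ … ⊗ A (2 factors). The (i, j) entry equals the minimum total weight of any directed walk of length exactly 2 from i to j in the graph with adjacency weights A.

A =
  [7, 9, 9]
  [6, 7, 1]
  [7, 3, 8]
A^⊗2 =
  [14, 12, 10]
  [8, 4, 8]
  [9, 10, 4]

Each entry (A^⊗2)_ij equals the minimum over all length-2 walks i = v_0 → v_1 → … → v_2 = j of Σ_t A[v_t][v_{t+1}]. For example, for (i, j) = (0, 2) we minimise over 3 possible intermediate vertex sequences; the minimum is 10, attained along the walk 0 → 1 → 2.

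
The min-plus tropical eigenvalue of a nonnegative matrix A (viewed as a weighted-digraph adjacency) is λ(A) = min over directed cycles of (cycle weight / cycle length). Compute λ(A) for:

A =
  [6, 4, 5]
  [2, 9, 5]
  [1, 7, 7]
λ(A) = 3

Enumerate directed cycles and compute their means (weight / length). Sample:
  cycle 0 → 0: weight = 6, length = 1, mean = 6/1 ≈ 6.000
  cycle 1 → 1: weight = 9, length = 1, mean = 9/1 ≈ 9.000
  cycle 2 → 2: weight = 7, length = 1, mean = 7/1 ≈ 7.000
  cycle 0 → 1 → 0: weight = 6, length = 2, mean = 6/2 ≈ 3.000
  cycle 0 → 2 → 0: weight = 6, length = 2, mean = 6/2 ≈ 3.000
  cycle 1 → 0 → 1: weight = 6, length = 2, mean = 6/2 ≈ 3.000
Minimum mean = 3.000, attained e.g. along the cycle 0 → 1 → 0 with weight 6 and length 2. So λ(A) = 6/2 = 3.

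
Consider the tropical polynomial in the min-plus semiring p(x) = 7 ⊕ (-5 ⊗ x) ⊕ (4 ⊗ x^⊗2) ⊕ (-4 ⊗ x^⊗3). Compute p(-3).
p(-3) = -13

A tropical monomial a ⊗ x^⊗i evaluates to a + i · x. Evaluating each term at x = -3:
  Term 0 contributes 7 + 0 · -3 = 7
  Term 1 contributes -5 + 1 · -3 = -8
  Term 2 contributes 4 + 2 · -3 = -2
  Term 3 contributes -4 + 3 · -3 = -13
p(-3) = ⊕ of these = min[7, -8, -2, -13] = -13.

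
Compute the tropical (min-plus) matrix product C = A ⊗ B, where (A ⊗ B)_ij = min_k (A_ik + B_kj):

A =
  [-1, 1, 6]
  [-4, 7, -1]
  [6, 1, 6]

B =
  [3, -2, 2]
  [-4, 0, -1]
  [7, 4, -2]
A ⊗ B =
  [-3, -3, 0]
  [-1, -6, -3]
  [-3, 1, 0]

Apply the min-plus product entry-by-entry:
  C[0][0] = min over k of (A[0][0] + B[0][0] = -1 + 3 = 2, A[0][1] + B[1][0] = 1 + -4 = -3, A[0][2] + B[2][0] = 6 + 7 = 13) = -3 (attained at k = 1)
  C[0][1] = min over k of (A[0][0] + B[0][1] = -1 + -2 = -3, A[0][1] + B[1][1] = 1 + 0 = 1, A[0][2] + B[2][1] = 6 + 4 = 10) = -3 (attained at k = 0)
  C[0][2] = min over k of (A[0][0] + B[0][2] = -1 + 2 = 1, A[0][1] + B[1][2] = 1 + -1 = 0, A[0][2] + B[2][2] = 6 + -2 = 4) = 0 (attained at k = 1)
  C[1][0] = min over k of (A[1][0] + B[0][0] = -4 + 3 = -1, A[1][1] + B[1][0] = 7 + -4 = 3, A[1][2] + B[2][0] = -1 + 7 = 6) = -1 (attained at k = 0)
  C[1][1] = min over k of (A[1][0] + B[0][1] = -4 + -2 = -6, A[1][1] + B[1][1] = 7 + 0 = 7, A[1][2] + B[2][1] = -1 + 4 = 3) = -6 (attained at k = 0)
  C[1][2] = min over k of (A[1][0] + B[0][2] = -4 + 2 = -2, A[1][1] + B[1][2] = 7 + -1 = 6, A[1][2] + B[2][2] = -1 + -2 = -3) = -3 (attained at k = 2)
  C[2][0] = min over k of (A[2][0] + B[0][0] = 6 + 3 = 9, A[2][1] + B[1][0] = 1 + -4 = -3, A[2][2] + B[2][0] = 6 + 7 = 13) = -3 (attained at k = 1)
  C[2][1] = min over k of (A[2][0] + B[0][1] = 6 + -2 = 4, A[2][1] + B[1][1] = 1 + 0 = 1, A[2][2] + B[2][1] = 6 + 4 = 10) = 1 (attained at k = 1)
  C[2][2] = min over k of (A[2][0] + B[0][2] = 6 + 2 = 8, A[2][1] + B[1][2] = 1 + -1 = 0, A[2][2] + B[2][2] = 6 + -2 = 4) = 0 (attained at k = 1)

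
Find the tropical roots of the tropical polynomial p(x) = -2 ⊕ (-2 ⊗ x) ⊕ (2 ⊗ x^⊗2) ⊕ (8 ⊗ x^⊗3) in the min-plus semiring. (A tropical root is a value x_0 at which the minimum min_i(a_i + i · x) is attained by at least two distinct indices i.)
Roots: {-6, -4, 0}

Each tropical root is a break point of the lower envelope of the lines y = a_i + i · x (there are 4 lines, with slopes 0, 1, ..., 3). Only the lines that attain the minimum somewhere contribute to roots; other lines are dominated. Here the surviving (envelope) indices are i = 3, i = 2, i = 1, i = 0.
Intersections between consecutive envelope lines give the roots: for adjacent envelope indices i < j the intersection is x = (a_i − a_j) / (j − i). Reading off the sorted break points: {-6, -4, 0}.
Verification: at each break x_0, at least two indices attain the minimum of min_i(a_i + i · x_0).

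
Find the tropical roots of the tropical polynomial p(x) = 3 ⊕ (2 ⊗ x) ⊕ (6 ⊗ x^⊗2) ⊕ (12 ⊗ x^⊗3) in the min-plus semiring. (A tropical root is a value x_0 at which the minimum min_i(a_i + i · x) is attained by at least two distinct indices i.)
Roots: {-6, -4, 1}

Each tropical root is a break point of the lower envelope of the lines y = a_i + i · x (there are 4 lines, with slopes 0, 1, ..., 3). Only the lines that attain the minimum somewhere contribute to roots; other lines are dominated. Here the surviving (envelope) indices are i = 3, i = 2, i = 1, i = 0.
Intersections between consecutive envelope lines give the roots: for adjacent envelope indices i < j the intersection is x = (a_i − a_j) / (j − i). Reading off the sorted break points: {-6, -4, 1}.
Verification: at each break x_0, at least two indices attain the minimum of min_i(a_i + i · x_0).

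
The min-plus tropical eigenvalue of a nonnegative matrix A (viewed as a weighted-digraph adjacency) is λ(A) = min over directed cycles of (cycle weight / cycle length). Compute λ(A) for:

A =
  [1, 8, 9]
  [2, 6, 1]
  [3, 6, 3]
λ(A) = 1

Enumerate directed cycles and compute their means (weight / length). Sample:
  cycle 0 → 0: weight = 1, length = 1, mean = 1/1 ≈ 1.000
  cycle 1 → 1: weight = 6, length = 1, mean = 6/1 ≈ 6.000
  cycle 2 → 2: weight = 3, length = 1, mean = 3/1 ≈ 3.000
  cycle 0 → 1 → 0: weight = 10, length = 2, mean = 10/2 ≈ 5.000
  cycle 0 → 2 → 0: weight = 12, length = 2, mean = 12/2 ≈ 6.000
  cycle 1 → 0 → 1: weight = 10, length = 2, mean = 10/2 ≈ 5.000
Minimum mean = 1.000, attained e.g. along the cycle 0 → 0 with weight 1 and length 1. So λ(A) = 1/1 = 1.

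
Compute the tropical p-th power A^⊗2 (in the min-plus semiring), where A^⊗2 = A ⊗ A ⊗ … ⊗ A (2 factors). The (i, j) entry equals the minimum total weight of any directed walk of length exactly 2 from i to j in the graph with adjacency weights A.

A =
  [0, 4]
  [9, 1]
A^⊗2 =
  [0, 4]
  [9, 2]

Each entry (A^⊗2)_ij equals the minimum over all length-2 walks i = v_0 → v_1 → … → v_2 = j of Σ_t A[v_t][v_{t+1}]. For example, for (i, j) = (0, 1) we minimise over 2 possible intermediate vertex sequences; the minimum is 4, attained along the walk 0 → 0 → 1.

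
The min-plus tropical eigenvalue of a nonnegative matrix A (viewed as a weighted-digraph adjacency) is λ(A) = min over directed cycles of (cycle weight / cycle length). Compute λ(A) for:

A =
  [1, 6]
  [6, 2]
λ(A) = 1

Enumerate directed cycles and compute their means (weight / length). Sample:
  cycle 0 → 0: weight = 1, length = 1, mean = 1/1 ≈ 1.000
  cycle 1 → 1: weight = 2, length = 1, mean = 2/1 ≈ 2.000
  cycle 0 → 1 → 0: weight = 12, length = 2, mean = 12/2 ≈ 6.000
  cycle 1 → 0 → 1: weight = 12, length = 2, mean = 12/2 ≈ 6.000
Minimum mean = 1.000, attained e.g. along the cycle 0 → 0 with weight 1 and length 1. So λ(A) = 1/1 = 1.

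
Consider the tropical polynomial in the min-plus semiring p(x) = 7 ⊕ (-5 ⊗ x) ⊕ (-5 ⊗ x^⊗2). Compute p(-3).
p(-3) = -11

A tropical monomial a ⊗ x^⊗i evaluates to a + i · x. Evaluating each term at x = -3:
  Term 0 contributes 7 + 0 · -3 = 7
  Term 1 contributes -5 + 1 · -3 = -8
  Term 2 contributes -5 + 2 · -3 = -11
p(-3) = ⊕ of these = min[7, -8, -11] = -11.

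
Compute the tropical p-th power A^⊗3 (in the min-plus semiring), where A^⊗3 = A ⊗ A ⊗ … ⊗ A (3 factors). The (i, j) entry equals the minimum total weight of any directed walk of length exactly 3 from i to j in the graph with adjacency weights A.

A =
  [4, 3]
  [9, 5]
A^⊗3 =
  [12, 11]
  [17, 15]

Each entry (A^⊗3)_ij equals the minimum over all length-3 walks i = v_0 → v_1 → … → v_3 = j of Σ_t A[v_t][v_{t+1}]. For example, for (i, j) = (0, 1) we minimise over 4 possible intermediate vertex sequences; the minimum is 11, attained along the walk 0 → 0 → 0 → 1.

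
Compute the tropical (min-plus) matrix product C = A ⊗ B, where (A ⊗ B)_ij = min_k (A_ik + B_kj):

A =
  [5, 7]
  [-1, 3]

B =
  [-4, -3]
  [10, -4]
A ⊗ B =
  [1, 2]
  [-5, -4]

Apply the min-plus product entry-by-entry:
  C[0][0] = min over k of (A[0][0] + B[0][0] = 5 + -4 = 1, A[0][1] + B[1][0] = 7 + 10 = 17) = 1 (attained at k = 0)
  C[0][1] = min over k of (A[0][0] + B[0][1] = 5 + -3 = 2, A[0][1] + B[1][1] = 7 + -4 = 3) = 2 (attained at k = 0)
  C[1][0] = min over k of (A[1][0] + B[0][0] = -1 + -4 = -5, A[1][1] + B[1][0] = 3 + 10 = 13) = -5 (attained at k = 0)
  C[1][1] = min over k of (A[1][0] + B[0][1] = -1 + -3 = -4, A[1][1] + B[1][1] = 3 + -4 = -1) = -4 (attained at k = 0)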